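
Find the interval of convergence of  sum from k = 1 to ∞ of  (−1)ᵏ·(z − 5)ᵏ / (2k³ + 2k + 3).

[4, 6]

Apply the ratio test: |a_{k+1}| / |a_k| = (2k³ + 2k + 3)/(2(k+1)³ + 2(k+1) + 3), which tends to 1 as k → ∞.
Convergence for |z − 5| < 1, so R = 1.
When z = 6, the terms are on the order of 1/k³, so the series converges absolutely by comparison with the p-series (p = 3 > 1).
When z = 4, the series is dominated by a constant times Σ 1/k³, which converges (p = 3 > 1).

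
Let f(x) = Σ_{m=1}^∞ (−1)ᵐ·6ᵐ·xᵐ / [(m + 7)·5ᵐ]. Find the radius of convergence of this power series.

Apply the ratio test: |a_{m+1}| / |a_m| = [(m + 7)/((m+1) + 7)] · 6/5, which tends to 6/5 as m → ∞.
Convergence for |x| · 6/5 < 1, i.e. |x| < 5/6. So R = 5/6.

R = 5/6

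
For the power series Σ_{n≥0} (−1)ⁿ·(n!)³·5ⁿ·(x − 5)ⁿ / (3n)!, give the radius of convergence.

Ratio test: |a_{n+1}/a_n| = (n+1)³/[(3n+1)·(3n+2)·(3n+3)] · 5 → 5/27 as n → ∞.
Hence the series converges for |x − 5| < 1/(5/27) = 27/5, so the radius of convergence is 27/5.

R = 27/5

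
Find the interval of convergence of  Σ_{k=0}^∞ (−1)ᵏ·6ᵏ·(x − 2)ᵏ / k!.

(−∞, ∞)

The ratio of consecutive coefficients is 6 · 1/(k+1) → 0.
The ratio tends to 0 regardless of x, hence R = ∞.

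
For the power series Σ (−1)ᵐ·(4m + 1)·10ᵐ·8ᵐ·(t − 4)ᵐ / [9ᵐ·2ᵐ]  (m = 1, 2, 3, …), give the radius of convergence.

Apply the ratio test: |a_{m+1}| / |a_m| = [(4(m+1) + 1)/(4m + 1)] · 10·8/(9·2), which tends to 40/9 as m → ∞.
Hence the series converges for |t − 4| < 1/(40/9) = 9/40, so the radius of convergence is 9/40.

R = 9/40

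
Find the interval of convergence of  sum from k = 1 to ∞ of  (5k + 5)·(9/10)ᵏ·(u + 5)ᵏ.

The ratio of consecutive coefficients is [(5(k+1) + 5)/(5k + 5)] · 9/10 → 9/10.
Thus R = 1/(9/10) = 10/9.
Endpoint u = -35/9: the k-th term does not approach 0; divergence by the term test.
At u = -55/9: the terms have absolute value of order k, which does not tend to 0, so the series diverges by the divergence test.

(-55/9, -35/9)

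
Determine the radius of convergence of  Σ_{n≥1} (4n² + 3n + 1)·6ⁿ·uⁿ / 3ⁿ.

R = 1/2

By the ratio test, |a_{n+1}/a_n| = [(4(n+1)² + 3(n+1) + 1)/(4n² + 3n + 1)] · 6/3 → 2.
Thus R = 1/(2) = 1/2.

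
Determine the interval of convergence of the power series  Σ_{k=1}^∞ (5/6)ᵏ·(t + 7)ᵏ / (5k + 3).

By the ratio test, |a_{k+1}/a_k| = [(5k + 3)/(5(k+1) + 3)] · 5/6 → 5/6.
The series converges when 5/6 · |t + 7| < 1, giving R = 6/5.
At t = -29/5: the terms are asymptotic to a nonzero constant times 1/k, so the series diverges by limit comparison with Σ 1/k.
Endpoint t = -41/5: convergence follows from the alternating series test (terms decrease monotonically to 0).

[-41/5, -29/5)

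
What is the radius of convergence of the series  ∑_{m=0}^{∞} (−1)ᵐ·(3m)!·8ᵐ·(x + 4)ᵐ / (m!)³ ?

By the ratio test, |a_{m+1}/a_m| = (3m+1)·(3m+2)·(3m+3)/(m+1)³ · 8 → 216.
Thus R = 1/(216) = 1/216.

R = 1/216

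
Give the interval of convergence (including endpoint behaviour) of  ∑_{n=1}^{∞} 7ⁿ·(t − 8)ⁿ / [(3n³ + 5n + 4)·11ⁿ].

[45/7, 67/7]

Apply the ratio test: |a_{n+1}| / |a_n| = [(3n³ + 5n + 4)/(3(n+1)³ + 5(n+1) + 4)] · 7/11, which tends to 7/11 as n → ∞.
Thus R = 1/(7/11) = 11/7.
Endpoint t = 67/7: the series is dominated by a constant times Σ 1/n³, which converges (p = 3 > 1).
Check t = 45/7: the series is dominated by a constant times Σ 1/n³, which converges (p = 3 > 1).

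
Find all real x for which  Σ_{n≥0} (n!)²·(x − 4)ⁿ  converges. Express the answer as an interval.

The ratio of consecutive coefficients is (n+1)² → ∞.
The terms grow without bound for any (x − 4) ≠ 0, so R = 0 (convergence only at x = 4).

{4}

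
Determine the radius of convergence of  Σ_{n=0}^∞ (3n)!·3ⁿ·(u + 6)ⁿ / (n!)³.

R = 1/81

By the ratio test, |a_{n+1}/a_n| = (3n+1)·(3n+2)·(3n+3)/(n+1)³ · 3 → 81.
Thus R = 1/(81) = 1/81.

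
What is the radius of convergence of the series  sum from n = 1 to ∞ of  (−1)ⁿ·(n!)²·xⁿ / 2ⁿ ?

By the ratio test, |a_{n+1}/a_n| = (n+1)² · 1/2 → ∞.
Since the ratio → ∞, the series diverges for every x ≠ 0, and R = 0.

R = 0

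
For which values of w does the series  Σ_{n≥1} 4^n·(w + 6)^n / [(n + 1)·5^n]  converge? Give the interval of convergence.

[-29/4, -19/4)

The ratio of consecutive coefficients is [(n + 1)/((n+1) + 1)] · 4/5 → 4/5.
Hence the series converges for |w + 6| < 1/(4/5) = 5/4, so the radius of convergence is 5/4.
Check w = -19/4: the terms behave like c/n; limit comparison with the harmonic series gives divergence.
At w = -29/4: convergence follows from the alternating series test (terms decrease monotonically to 0).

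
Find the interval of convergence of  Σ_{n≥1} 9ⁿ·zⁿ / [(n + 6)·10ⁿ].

[-10/9, 10/9)

By the ratio test, |a_{n+1}/a_n| = [(n + 6)/((n+1) + 6)] · 9/10 → 9/10.
The series converges when 9/10 · |z| < 1, giving R = 10/9.
At z = 10/9: comparison with the harmonic series Σ 1/n shows the series diverges.
Endpoint z = -10/9: the terms alternate in sign and decrease monotonically to 0 in absolute value (size ~ c/n), so the alternating series test gives convergence.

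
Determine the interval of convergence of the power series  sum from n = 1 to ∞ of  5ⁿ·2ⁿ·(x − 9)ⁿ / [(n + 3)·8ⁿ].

[41/5, 49/5)

Ratio test: |a_{n+1}/a_n| = [(n + 3)/((n+1) + 3)] · 5·2/8 → 5/4 as n → ∞.
Convergence for |x − 9| · 5/4 < 1, i.e. |x − 9| < 4/5. So R = 4/5.
At x = 49/5: the terms are asymptotic to a nonzero constant times 1/n, so the series diverges by limit comparison with Σ 1/n.
Endpoint x = 41/5: the terms alternate in sign and decrease monotonically to 0 in absolute value (size ~ c/n), so the alternating series test gives convergence.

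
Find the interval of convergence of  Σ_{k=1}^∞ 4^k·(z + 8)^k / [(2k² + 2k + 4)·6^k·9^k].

Ratio test: |a_{k+1}/a_k| = [(2k² + 2k + 4)/(2(k+1)² + 2(k+1) + 4)] · 4/(6·9) → 2/27 as k → ∞.
The series converges when 2/27 · |z + 8| < 1, giving R = 27/2.
Endpoint z = 11/2: absolute convergence follows by limit comparison with Σ 1/k².
At z = -43/2: the terms are on the order of 1/k², so the series converges absolutely by comparison with the p-series (p = 2 > 1).

[-43/2, 11/2]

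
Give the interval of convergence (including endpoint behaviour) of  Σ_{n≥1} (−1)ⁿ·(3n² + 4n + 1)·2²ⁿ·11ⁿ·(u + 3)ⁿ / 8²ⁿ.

The ratio of consecutive coefficients is [(3(n+1)² + 4(n+1) + 1)/(3n² + 4n + 1)] · 4·11/64 → 11/16.
Thus R = 1/(11/16) = 16/11.
When u = -17/11, the terms have absolute value of order n², which does not tend to 0, so the series diverges by the divergence test.
Endpoint u = -49/11: the n-th term does not approach 0; divergence by the term test.

(-49/11, -17/11)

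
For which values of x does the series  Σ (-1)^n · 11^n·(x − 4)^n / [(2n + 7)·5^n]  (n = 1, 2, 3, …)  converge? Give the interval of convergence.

The ratio of consecutive coefficients is [(2n + 7)/(2(n+1) + 7)] · 11/5 → 11/5.
Thus R = 1/(11/5) = 5/11.
Check x = 49/11: an alternating series whose terms decrease to 0 in absolute value, so it converges by the Leibniz criterion.
At x = 39/11: the terms are asymptotic to a nonzero constant times 1/n, so the series diverges by limit comparison with Σ 1/n.

(39/11, 49/11]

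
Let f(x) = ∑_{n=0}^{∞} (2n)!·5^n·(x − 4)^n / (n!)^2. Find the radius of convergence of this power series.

Ratio test: |a_{n+1}/a_n| = (2n+1)·(2n+2)/(n+1)² · 5 → 20 as n → ∞.
The series converges when 20 · |x − 4| < 1, giving R = 1/20.

R = 1/20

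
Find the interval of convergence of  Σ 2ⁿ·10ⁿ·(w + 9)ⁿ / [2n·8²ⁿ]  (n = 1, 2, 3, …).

Apply the ratio test: |a_{n+1}| / |a_n| = [2n/2(n+1)] · 2·10/64, which tends to 5/16 as n → ∞.
Thus R = 1/(5/16) = 16/5.
Endpoint w = -29/5: the terms are asymptotic to a nonzero constant times 1/n, so the series diverges by limit comparison with Σ 1/n.
Check w = -61/5: convergence follows from the alternating series test (terms decrease monotonically to 0).

[-61/5, -29/5)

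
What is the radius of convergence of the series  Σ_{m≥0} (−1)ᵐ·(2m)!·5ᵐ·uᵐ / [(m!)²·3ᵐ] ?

R = 3/20

Apply the ratio test: |a_{m+1}| / |a_m| = (2m+1)·(2m+2)/(m+1)² · 5/3, which tends to 20/3 as m → ∞.
Convergence for |u| · 20/3 < 1, i.e. |u| < 3/20. So R = 3/20.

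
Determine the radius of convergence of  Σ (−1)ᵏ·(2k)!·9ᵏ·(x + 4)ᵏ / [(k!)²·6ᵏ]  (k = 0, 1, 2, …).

R = 1/6

Apply the ratio test: |a_{k+1}| / |a_k| = (2k+1)·(2k+2)/(k+1)² · 9/6, which tends to 6 as k → ∞.
Hence the series converges for |x + 4| < 1/(6) = 1/6, so the radius of convergence is 1/6.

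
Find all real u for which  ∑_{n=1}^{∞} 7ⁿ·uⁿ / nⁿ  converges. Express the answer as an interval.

(−∞, ∞)

Root test: |a_n|^(1/n) = 7/n → 0.
Since the n-th root of |a_n| tends to 0, the series converges for all real u; R = ∞.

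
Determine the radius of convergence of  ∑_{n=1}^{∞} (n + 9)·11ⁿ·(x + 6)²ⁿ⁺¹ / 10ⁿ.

Ratio test: |a_{n+1}/a_n| = [((n+1) + 9)/(n + 9)] · 11/10 → 11/10 as n → ∞.
Writing y = (x + 6)², the series in y has radius 10/11, so |x + 6| < √(10/11) and R = √110/11.

R = √110/11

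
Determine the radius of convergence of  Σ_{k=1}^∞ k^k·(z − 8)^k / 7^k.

Root test: |a_k|^(1/k) = k/7 → ∞.
The root grows without bound, so R = 0 (convergence only at z = 8).

R = 0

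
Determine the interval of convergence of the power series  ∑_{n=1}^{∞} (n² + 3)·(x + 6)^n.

(-7, -5)

Apply the ratio test: |a_{n+1}| / |a_n| = ((n+1)² + 3)/(n² + 3), which tends to 1 as n → ∞.
Hence R = 1.
When x = -5, the terms have absolute value of order n², which does not tend to 0, so the series diverges by the divergence test.
At x = -7: the n-th term does not approach 0; divergence by the term test.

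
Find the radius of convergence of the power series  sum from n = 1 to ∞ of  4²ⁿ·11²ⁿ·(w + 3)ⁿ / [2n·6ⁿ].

R = 3/968

By the ratio test, |a_{n+1}/a_n| = [2n/2(n+1)] · 16·121/6 → 968/3.
The series converges when 968/3 · |w + 3| < 1, giving R = 3/968.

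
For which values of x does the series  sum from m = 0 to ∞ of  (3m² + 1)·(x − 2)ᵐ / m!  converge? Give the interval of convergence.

(−∞, ∞)

Ratio test: |a_{m+1}/a_m| = (3(m+1)² + 1)/(3m² + 1) · 1/(m+1) → 0 as m → ∞.
Since the limit is 0 < 1 for every x, the series converges on all of ℝ and R = ∞.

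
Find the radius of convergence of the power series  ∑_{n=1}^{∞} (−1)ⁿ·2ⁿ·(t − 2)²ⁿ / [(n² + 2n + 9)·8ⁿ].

R = 2

Apply the ratio test: |a_{n+1}| / |a_n| = [(n² + 2n + 9)/((n+1)² + 2(n+1) + 9)] · 2/8, which tends to 1/4 as n → ∞.
Writing y = (t − 2)², the series in y has radius 4, so |t − 2| < √(4) = 2 and R = 2.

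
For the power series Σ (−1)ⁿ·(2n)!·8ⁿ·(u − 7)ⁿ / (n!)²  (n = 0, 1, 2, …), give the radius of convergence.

R = 1/32

By the ratio test, |a_{n+1}/a_n| = (2n+1)·(2n+2)/(n+1)² · 8 → 32.
Thus R = 1/(32) = 1/32.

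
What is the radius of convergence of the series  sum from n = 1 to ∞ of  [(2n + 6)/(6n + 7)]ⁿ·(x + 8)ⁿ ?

Root test: |a_n|^(1/n) = (2n + 6)/(6n + 7) → 1/3.
The series converges when 1/3 · |x + 8| < 1, giving R = 3.

R = 3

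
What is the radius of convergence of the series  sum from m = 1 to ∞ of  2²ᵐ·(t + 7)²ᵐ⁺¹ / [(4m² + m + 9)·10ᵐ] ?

R = √10/2

Ratio test: |a_{m+1}/a_m| = [(4m² + m + 9)/(4(m+1)² + (m+1) + 9)] · 4/10 → 2/5 as m → ∞.
Since the exponent of (t + 7) increases by 2 each term, convergence requires |t + 7|² < 5/2, hence R = √10/2.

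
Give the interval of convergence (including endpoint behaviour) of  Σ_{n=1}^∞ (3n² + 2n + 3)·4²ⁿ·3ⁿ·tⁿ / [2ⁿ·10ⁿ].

(-5/12, 5/12)

Apply the ratio test: |a_{n+1}| / |a_n| = [(3(n+1)² + 2(n+1) + 3)/(3n² + 2n + 3)] · 16·3/(2·10), which tends to 12/5 as n → ∞.
The series converges when 12/5 · |t| < 1, giving R = 5/12.
At t = 5/12: the terms do not tend to 0, so the series diverges.
When t = -5/12, the terms have absolute value of order n², which does not tend to 0, so the series diverges by the divergence test.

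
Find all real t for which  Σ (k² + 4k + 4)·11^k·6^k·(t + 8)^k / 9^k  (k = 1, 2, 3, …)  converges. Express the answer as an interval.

Ratio test: |a_{k+1}/a_k| = [((k+1)² + 4(k+1) + 4)/(k² + 4k + 4)] · 11·6/9 → 22/3 as k → ∞.
Thus R = 1/(22/3) = 3/22.
When t = -173/22, the terms do not tend to 0, so the series diverges.
When t = -179/22, the terms do not tend to 0, so the series diverges.

(-179/22, -173/22)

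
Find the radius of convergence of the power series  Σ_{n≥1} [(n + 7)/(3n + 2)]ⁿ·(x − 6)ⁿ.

R = 3

By the Cauchy root test, |a_n|^(1/n) = (n + 7)/(3n + 2) → 1/3.
The series converges when 1/3 · |x − 6| < 1, giving R = 3.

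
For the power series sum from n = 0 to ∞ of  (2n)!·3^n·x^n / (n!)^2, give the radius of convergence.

R = 1/12

Ratio test: |a_{n+1}/a_n| = (2n+1)·(2n+2)/(n+1)² · 3 → 12 as n → ∞.
Convergence for |x| · 12 < 1, i.e. |x| < 1/12. So R = 1/12.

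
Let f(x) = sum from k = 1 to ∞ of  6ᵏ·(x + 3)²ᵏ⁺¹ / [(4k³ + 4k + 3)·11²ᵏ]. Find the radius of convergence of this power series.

By the ratio test, |a_{k+1}/a_k| = [(4k³ + 4k + 3)/(4(k+1)³ + 4(k+1) + 3)] · 6/121 → 6/121.
Since the exponent of (x + 3) increases by 2 each term, convergence requires |x + 3|² < 121/6, hence R = 11√6/6.

R = 11√6/6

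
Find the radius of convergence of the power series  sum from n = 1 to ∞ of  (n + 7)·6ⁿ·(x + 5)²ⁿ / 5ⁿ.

The ratio of consecutive coefficients is [((n+1) + 7)/(n + 7)] · 6/5 → 6/5.
Since the exponent of (x + 5) increases by 2 each term, convergence requires |x + 5|² < 5/6, hence R = √30/6.

R = √30/6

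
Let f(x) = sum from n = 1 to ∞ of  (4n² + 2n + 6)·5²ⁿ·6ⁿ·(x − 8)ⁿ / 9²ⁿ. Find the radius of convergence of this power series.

R = 27/50

By the ratio test, |a_{n+1}/a_n| = [(4(n+1)² + 2(n+1) + 6)/(4n² + 2n + 6)] · 25·6/81 → 50/27.
Hence the series converges for |x − 8| < 1/(50/27) = 27/50, so the radius of convergence is 27/50.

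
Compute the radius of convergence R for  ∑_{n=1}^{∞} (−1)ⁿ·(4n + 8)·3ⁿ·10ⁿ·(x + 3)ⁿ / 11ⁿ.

R = 11/30

Apply the ratio test: |a_{n+1}| / |a_n| = [(4(n+1) + 8)/(4n + 8)] · 3·10/11, which tends to 30/11 as n → ∞.
The series converges when 30/11 · |x + 3| < 1, giving R = 11/30.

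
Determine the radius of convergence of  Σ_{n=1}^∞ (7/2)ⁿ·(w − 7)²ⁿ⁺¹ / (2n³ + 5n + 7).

R = √14/7

The ratio of consecutive coefficients is [(2n³ + 5n + 7)/(2(n+1)³ + 5(n+1) + 7)] · 7/2 → 7/2.
Successive powers of (w − 7) differ by 2, so the series converges when |w − 7|² · 7/2 < 1, i.e. |w − 7| < √(2/7). So R = √14/7.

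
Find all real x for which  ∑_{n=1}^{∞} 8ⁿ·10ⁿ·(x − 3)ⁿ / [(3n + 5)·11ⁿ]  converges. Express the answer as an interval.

The ratio of consecutive coefficients is [(3n + 5)/(3(n+1) + 5)] · 8·10/11 → 80/11.
The series converges when 80/11 · |x − 3| < 1, giving R = 11/80.
At x = 251/80: the terms are asymptotic to a nonzero constant times 1/n, so the series diverges by limit comparison with Σ 1/n.
Check x = 229/80: convergence follows from the alternating series test (terms decrease monotonically to 0).

[229/80, 251/80)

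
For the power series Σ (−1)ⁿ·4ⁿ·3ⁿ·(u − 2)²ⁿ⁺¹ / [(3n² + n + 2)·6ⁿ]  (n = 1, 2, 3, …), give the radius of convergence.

Ratio test: |a_{n+1}/a_n| = [(3n² + n + 2)/(3(n+1)² + (n+1) + 2)] · 4·3/6 → 2 as n → ∞.
Successive powers of (u − 2) differ by 2, so the series converges when |u − 2|² · 2 < 1, i.e. |u − 2| < √(1/2). So R = √2/2.

R = √2/2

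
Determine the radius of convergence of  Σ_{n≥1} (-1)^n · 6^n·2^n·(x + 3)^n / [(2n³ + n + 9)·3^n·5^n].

R = 5/4

By the ratio test, |a_{n+1}/a_n| = [(2n³ + n + 9)/(2(n+1)³ + (n+1) + 9)] · 6·2/(3·5) → 4/5.
The series converges when 4/5 · |x + 3| < 1, giving R = 5/4.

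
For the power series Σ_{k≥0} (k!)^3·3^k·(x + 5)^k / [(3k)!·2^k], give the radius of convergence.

Ratio test: |a_{k+1}/a_k| = (k+1)³/[(3k+1)·(3k+2)·(3k+3)] · 3/2 → 1/18 as k → ∞.
The series converges when 1/18 · |x + 5| < 1, giving R = 18.

R = 18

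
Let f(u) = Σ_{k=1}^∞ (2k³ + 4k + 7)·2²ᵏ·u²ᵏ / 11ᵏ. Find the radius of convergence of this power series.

R = √11/2

Ratio test: |a_{k+1}/a_k| = [(2(k+1)³ + 4(k+1) + 7)/(2k³ + 4k + 7)] · 4/11 → 4/11 as k → ∞.
Since the exponent of u increases by 2 each term, convergence requires |u|² < 11/4, hence R = √11/2.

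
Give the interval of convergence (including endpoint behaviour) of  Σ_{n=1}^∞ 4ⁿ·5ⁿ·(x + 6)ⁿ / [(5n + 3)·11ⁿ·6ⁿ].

[-93/10, -27/10)

Apply the ratio test: |a_{n+1}| / |a_n| = [(5n + 3)/(5(n+1) + 3)] · 4·5/(11·6), which tends to 10/33 as n → ∞.
The series converges when 10/33 · |x + 6| < 1, giving R = 33/10.
Endpoint x = -27/10: the terms are asymptotic to a nonzero constant times 1/n, so the series diverges by limit comparison with Σ 1/n.
When x = -93/10, convergence follows from the alternating series test (terms decrease monotonically to 0).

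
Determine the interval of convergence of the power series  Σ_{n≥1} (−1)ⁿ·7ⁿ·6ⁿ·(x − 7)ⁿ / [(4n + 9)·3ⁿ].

By the ratio test, |a_{n+1}/a_n| = [(4n + 9)/(4(n+1) + 9)] · 7·6/3 → 14.
Thus R = 1/(14) = 1/14.
At x = 99/14: an alternating series whose terms decrease to 0 in absolute value, so it converges by the Leibniz criterion.
At x = 97/14: comparison with the harmonic series Σ 1/n shows the series diverges.

(97/14, 99/14]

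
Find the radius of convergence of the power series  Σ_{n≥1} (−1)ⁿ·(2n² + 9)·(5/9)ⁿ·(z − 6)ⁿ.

Apply the ratio test: |a_{n+1}| / |a_n| = [(2(n+1)² + 9)/(2n² + 9)] · 5/9, which tends to 5/9 as n → ∞.
Thus R = 1/(5/9) = 9/5.

R = 9/5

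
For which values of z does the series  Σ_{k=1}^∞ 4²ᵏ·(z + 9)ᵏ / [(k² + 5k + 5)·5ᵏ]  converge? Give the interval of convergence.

Ratio test: |a_{k+1}/a_k| = [(k² + 5k + 5)/((k+1)² + 5(k+1) + 5)] · 16/5 → 16/5 as k → ∞.
Thus R = 1/(16/5) = 5/16.
At z = -139/16: the series is dominated by a constant times Σ 1/k², which converges (p = 2 > 1).
Endpoint z = -149/16: absolute convergence follows by limit comparison with Σ 1/k².

[-149/16, -139/16]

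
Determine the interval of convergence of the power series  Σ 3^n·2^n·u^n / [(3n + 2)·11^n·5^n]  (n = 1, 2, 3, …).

[-55/6, 55/6)

Ratio test: |a_{n+1}/a_n| = [(3n + 2)/(3(n+1) + 2)] · 3·2/(11·5) → 6/55 as n → ∞.
Thus R = 1/(6/55) = 55/6.
When u = 55/6, the terms behave like c/n; limit comparison with the harmonic series gives divergence.
Endpoint u = -55/6: convergence follows from the alternating series test (terms decrease monotonically to 0).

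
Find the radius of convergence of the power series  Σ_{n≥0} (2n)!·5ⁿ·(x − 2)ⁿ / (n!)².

By the ratio test, |a_{n+1}/a_n| = (2n+1)·(2n+2)/(n+1)² · 5 → 20.
Thus R = 1/(20) = 1/20.

R = 1/20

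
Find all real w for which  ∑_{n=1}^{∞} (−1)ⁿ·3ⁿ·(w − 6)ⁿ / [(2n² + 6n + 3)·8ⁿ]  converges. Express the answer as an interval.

Apply the ratio test: |a_{n+1}| / |a_n| = [(2n² + 6n + 3)/(2(n+1)² + 6(n+1) + 3)] · 3/8, which tends to 3/8 as n → ∞.
Thus R = 1/(3/8) = 8/3.
When w = 26/3, the terms are on the order of 1/n², so the series converges absolutely by comparison with the p-series (p = 2 > 1).
At w = 10/3: absolute convergence follows by limit comparison with Σ 1/n².

[10/3, 26/3]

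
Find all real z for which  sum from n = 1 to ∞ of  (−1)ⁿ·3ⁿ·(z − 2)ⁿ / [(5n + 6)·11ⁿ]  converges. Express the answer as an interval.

The ratio of consecutive coefficients is [(5n + 6)/(5(n+1) + 6)] · 3/11 → 3/11.
The series converges when 3/11 · |z − 2| < 1, giving R = 11/3.
Check z = 17/3: convergence follows from the alternating series test (terms decrease monotonically to 0).
Endpoint z = -5/3: the terms are asymptotic to a nonzero constant times 1/n, so the series diverges by limit comparison with Σ 1/n.

(-5/3, 17/3]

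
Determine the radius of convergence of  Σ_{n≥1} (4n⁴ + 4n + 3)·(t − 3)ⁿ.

Apply the ratio test: |a_{n+1}| / |a_n| = (4(n+1)⁴ + 4(n+1) + 3)/(4n⁴ + 4n + 3), which tends to 1 as n → ∞.
Convergence for |t − 3| < 1, so R = 1.

R = 1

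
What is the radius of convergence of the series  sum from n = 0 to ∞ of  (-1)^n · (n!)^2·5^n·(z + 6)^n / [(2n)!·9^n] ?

R = 36/5

By the ratio test, |a_{n+1}/a_n| = (n+1)²/[(2n+1)·(2n+2)] · 5/9 → 5/36.
Convergence for |z + 6| · 5/36 < 1, i.e. |z + 6| < 36/5. So R = 36/5.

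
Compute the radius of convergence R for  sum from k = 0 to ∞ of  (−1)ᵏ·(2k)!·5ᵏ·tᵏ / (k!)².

R = 1/20

Apply the ratio test: |a_{k+1}| / |a_k| = (2k+1)·(2k+2)/(k+1)² · 5, which tends to 20 as k → ∞.
Hence the series converges for |t| < 1/(20) = 1/20, so the radius of convergence is 1/20.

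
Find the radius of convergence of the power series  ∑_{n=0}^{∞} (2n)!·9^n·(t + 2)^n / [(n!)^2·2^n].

R = 1/18

Apply the ratio test: |a_{n+1}| / |a_n| = (2n+1)·(2n+2)/(n+1)² · 9/2, which tends to 18 as n → ∞.
The series converges when 18 · |t + 2| < 1, giving R = 1/18.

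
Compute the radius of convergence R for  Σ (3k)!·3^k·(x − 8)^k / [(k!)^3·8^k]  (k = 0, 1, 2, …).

By the ratio test, |a_{k+1}/a_k| = (3k+1)·(3k+2)·(3k+3)/(k+1)³ · 3/8 → 81/8.
Convergence for |x − 8| · 81/8 < 1, i.e. |x − 8| < 8/81. So R = 8/81.

R = 8/81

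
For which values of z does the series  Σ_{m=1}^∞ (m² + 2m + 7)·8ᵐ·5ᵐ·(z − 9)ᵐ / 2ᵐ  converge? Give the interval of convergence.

The ratio of consecutive coefficients is [((m+1)² + 2(m+1) + 7)/(m² + 2m + 7)] · 8·5/2 → 20.
The series converges when 20 · |z − 9| < 1, giving R = 1/20.
At z = 181/20: the m-th term does not approach 0; divergence by the term test.
When z = 179/20, the m-th term does not approach 0; divergence by the term test.

(179/20, 181/20)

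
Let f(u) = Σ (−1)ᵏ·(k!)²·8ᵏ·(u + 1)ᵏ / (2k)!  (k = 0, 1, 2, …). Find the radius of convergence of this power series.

By the ratio test, |a_{k+1}/a_k| = (k+1)²/[(2k+1)·(2k+2)] · 8 → 2.
The series converges when 2 · |u + 1| < 1, giving R = 1/2.

R = 1/2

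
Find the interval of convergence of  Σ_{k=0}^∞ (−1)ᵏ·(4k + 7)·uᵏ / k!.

Apply the ratio test: |a_{k+1}| / |a_k| = (4(k+1) + 7)/(4k + 7) · 1/(k+1), which tends to 0 as k → ∞.
The limit is 0, so the series converges for all u; R = ∞.

(−∞, ∞)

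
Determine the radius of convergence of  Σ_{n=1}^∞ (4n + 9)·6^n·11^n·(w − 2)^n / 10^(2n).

R = 50/33

By the ratio test, |a_{n+1}/a_n| = [(4(n+1) + 9)/(4n + 9)] · 6·11/100 → 33/50.
Hence the series converges for |w − 2| < 1/(33/50) = 50/33, so the radius of convergence is 50/33.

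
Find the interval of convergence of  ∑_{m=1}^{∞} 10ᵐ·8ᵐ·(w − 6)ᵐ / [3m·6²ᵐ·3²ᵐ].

The ratio of consecutive coefficients is [3m/3(m+1)] · 10·8/(36·9) → 20/81.
Thus R = 1/(20/81) = 81/20.
Endpoint w = 201/20: the terms behave like c/m; limit comparison with the harmonic series gives divergence.
Check w = 39/20: the terms alternate in sign and decrease monotonically to 0 in absolute value (size ~ c/m), so the alternating series test gives convergence.

[39/20, 201/20)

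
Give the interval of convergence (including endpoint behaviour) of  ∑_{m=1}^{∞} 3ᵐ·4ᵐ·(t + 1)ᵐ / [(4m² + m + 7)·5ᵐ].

[-17/12, -7/12]

By the ratio test, |a_{m+1}/a_m| = [(4m² + m + 7)/(4(m+1)² + (m+1) + 7)] · 3·4/5 → 12/5.
Thus R = 1/(12/5) = 5/12.
Check t = -7/12: the series is dominated by a constant times Σ 1/m², which converges (p = 2 > 1).
Endpoint t = -17/12: absolute convergence follows by limit comparison with Σ 1/m².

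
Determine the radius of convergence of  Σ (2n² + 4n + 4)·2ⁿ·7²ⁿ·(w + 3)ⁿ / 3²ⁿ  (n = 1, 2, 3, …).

The ratio of consecutive coefficients is [(2(n+1)² + 4(n+1) + 4)/(2n² + 4n + 4)] · 2·49/9 → 98/9.
Thus R = 1/(98/9) = 9/98.

R = 9/98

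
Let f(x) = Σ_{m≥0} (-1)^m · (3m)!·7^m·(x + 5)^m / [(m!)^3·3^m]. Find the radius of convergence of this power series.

R = 1/63

The ratio of consecutive coefficients is (3m+1)·(3m+2)·(3m+3)/(m+1)³ · 7/3 → 63.
Thus R = 1/(63) = 1/63.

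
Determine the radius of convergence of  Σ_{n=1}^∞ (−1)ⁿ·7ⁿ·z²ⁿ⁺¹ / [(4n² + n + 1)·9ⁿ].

R = 3√7/7

By the ratio test, |a_{n+1}/a_n| = [(4n² + n + 1)/(4(n+1)² + (n+1) + 1)] · 7/9 → 7/9.
Successive powers of z differ by 2, so the series converges when |z|² · 7/9 < 1, i.e. |z| < √(9/7). So R = 3√7/7.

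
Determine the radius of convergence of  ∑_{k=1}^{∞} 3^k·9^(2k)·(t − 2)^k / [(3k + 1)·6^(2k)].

The ratio of consecutive coefficients is [(3k + 1)/(3(k+1) + 1)] · 3·81/36 → 27/4.
Hence the series converges for |t − 2| < 1/(27/4) = 4/27, so the radius of convergence is 4/27.

R = 4/27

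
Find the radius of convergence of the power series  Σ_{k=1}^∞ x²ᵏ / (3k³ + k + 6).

R = 1

By the ratio test, |a_{k+1}/a_k| = (3k³ + k + 6)/(3(k+1)³ + (k+1) + 6) → 1.
Since the exponent of x increases by 2 each term, convergence requires |x|² < 1, hence R = 1.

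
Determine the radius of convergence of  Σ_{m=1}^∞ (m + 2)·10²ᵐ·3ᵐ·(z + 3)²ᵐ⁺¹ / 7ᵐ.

The ratio of consecutive coefficients is [((m+1) + 2)/(m + 2)] · 100·3/7 → 300/7.
Since the exponent of (z + 3) increases by 2 each term, convergence requires |z + 3|² < 7/300, hence R = √21/30.

R = √21/30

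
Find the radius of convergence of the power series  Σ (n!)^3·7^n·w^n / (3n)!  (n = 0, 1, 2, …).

R = 27/7

By the ratio test, |a_{n+1}/a_n| = (n+1)³/[(3n+1)·(3n+2)·(3n+3)] · 7 → 7/27.
Hence the series converges for |w| < 1/(7/27) = 27/7, so the radius of convergence is 27/7.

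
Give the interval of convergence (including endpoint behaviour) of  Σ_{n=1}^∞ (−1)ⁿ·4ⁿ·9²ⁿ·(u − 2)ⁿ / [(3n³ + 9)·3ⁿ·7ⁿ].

[209/108, 223/108]

By the ratio test, |a_{n+1}/a_n| = [(3n³ + 9)/(3(n+1)³ + 9)] · 4·81/(3·7) → 108/7.
Thus R = 1/(108/7) = 7/108.
Endpoint u = 223/108: the series is dominated by a constant times Σ 1/n³, which converges (p = 3 > 1).
At u = 209/108: the series is dominated by a constant times Σ 1/n³, which converges (p = 3 > 1).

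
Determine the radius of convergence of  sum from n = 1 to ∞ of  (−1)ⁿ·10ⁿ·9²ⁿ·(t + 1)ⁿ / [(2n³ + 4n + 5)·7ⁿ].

Apply the ratio test: |a_{n+1}| / |a_n| = [(2n³ + 4n + 5)/(2(n+1)³ + 4(n+1) + 5)] · 10·81/7, which tends to 810/7 as n → ∞.
The series converges when 810/7 · |t + 1| < 1, giving R = 7/810.

R = 7/810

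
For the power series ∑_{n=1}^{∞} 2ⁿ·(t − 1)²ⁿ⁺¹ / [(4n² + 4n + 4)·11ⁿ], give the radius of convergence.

Apply the ratio test: |a_{n+1}| / |a_n| = [(4n² + 4n + 4)/(4(n+1)² + 4(n+1) + 4)] · 2/11, which tends to 2/11 as n → ∞.
Since the exponent of (t − 1) increases by 2 each term, convergence requires |t − 1|² < 11/2, hence R = √22/2.

R = √22/2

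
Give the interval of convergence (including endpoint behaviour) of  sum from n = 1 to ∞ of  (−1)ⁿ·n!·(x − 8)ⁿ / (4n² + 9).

Apply the ratio test: |a_{n+1}| / |a_n| = (n+1) · (4n² + 9)/(4(n+1)² + 9), which tends to ∞ as n → ∞.
The terms grow without bound for any (x − 8) ≠ 0, so R = 0 (convergence only at x = 8).

{8}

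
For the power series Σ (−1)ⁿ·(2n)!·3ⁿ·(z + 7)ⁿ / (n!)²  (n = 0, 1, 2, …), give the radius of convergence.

R = 1/12

Apply the ratio test: |a_{n+1}| / |a_n| = (2n+1)·(2n+2)/(n+1)² · 3, which tends to 12 as n → ∞.
The series converges when 12 · |z + 7| < 1, giving R = 1/12.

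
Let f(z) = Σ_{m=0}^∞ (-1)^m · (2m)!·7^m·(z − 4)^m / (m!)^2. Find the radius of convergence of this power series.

R = 1/28

The ratio of consecutive coefficients is (2m+1)·(2m+2)/(m+1)² · 7 → 28.
The series converges when 28 · |z − 4| < 1, giving R = 1/28.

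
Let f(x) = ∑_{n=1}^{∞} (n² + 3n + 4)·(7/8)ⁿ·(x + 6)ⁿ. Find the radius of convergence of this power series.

The ratio of consecutive coefficients is [((n+1)² + 3(n+1) + 4)/(n² + 3n + 4)] · 7/8 → 7/8.
The series converges when 7/8 · |x + 6| < 1, giving R = 8/7.

R = 8/7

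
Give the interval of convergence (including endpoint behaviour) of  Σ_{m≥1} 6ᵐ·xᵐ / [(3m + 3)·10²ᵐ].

[-50/3, 50/3)

Apply the ratio test: |a_{m+1}| / |a_m| = [(3m + 3)/(3(m+1) + 3)] · 6/100, which tends to 3/50 as m → ∞.
Hence the series converges for |x| < 1/(3/50) = 50/3, so the radius of convergence is 50/3.
When x = 50/3, the terms behave like c/m; limit comparison with the harmonic series gives divergence.
At x = -50/3: the terms alternate in sign and decrease monotonically to 0 in absolute value (size ~ c/m), so the alternating series test gives convergence.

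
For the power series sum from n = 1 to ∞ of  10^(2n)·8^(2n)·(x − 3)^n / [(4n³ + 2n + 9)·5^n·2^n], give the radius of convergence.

The ratio of consecutive coefficients is [(4n³ + 2n + 9)/(4(n+1)³ + 2(n+1) + 9)] · 100·64/(5·2) → 640.
Thus R = 1/(640) = 1/640.

R = 1/640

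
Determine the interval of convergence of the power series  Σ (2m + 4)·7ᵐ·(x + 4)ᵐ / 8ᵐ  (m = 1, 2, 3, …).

(-36/7, -20/7)

By the ratio test, |a_{m+1}/a_m| = [(2(m+1) + 4)/(2m + 4)] · 7/8 → 7/8.
Convergence for |x + 4| · 7/8 < 1, i.e. |x + 4| < 8/7. So R = 8/7.
Check x = -20/7: the terms have absolute value of order m, which does not tend to 0, so the series diverges by the divergence test.
Endpoint x = -36/7: the terms do not tend to 0, so the series diverges.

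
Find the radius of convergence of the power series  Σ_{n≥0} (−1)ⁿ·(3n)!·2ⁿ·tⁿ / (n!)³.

By the ratio test, |a_{n+1}/a_n| = (3n+1)·(3n+2)·(3n+3)/(n+1)³ · 2 → 54.
Hence the series converges for |t| < 1/(54) = 1/54, so the radius of convergence is 1/54.

R = 1/54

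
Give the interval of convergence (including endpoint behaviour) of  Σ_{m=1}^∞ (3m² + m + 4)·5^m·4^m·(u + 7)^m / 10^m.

The ratio of consecutive coefficients is [(3(m+1)² + (m+1) + 4)/(3m² + m + 4)] · 5·4/10 → 2.
The series converges when 2 · |u + 7| < 1, giving R = 1/2.
Check u = -13/2: the terms do not tend to 0, so the series diverges.
At u = -15/2: the m-th term does not approach 0; divergence by the term test.

(-15/2, -13/2)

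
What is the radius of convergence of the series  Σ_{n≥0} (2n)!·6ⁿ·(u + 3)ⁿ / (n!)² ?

By the ratio test, |a_{n+1}/a_n| = (2n+1)·(2n+2)/(n+1)² · 6 → 24.
Hence the series converges for |u + 3| < 1/(24) = 1/24, so the radius of convergence is 1/24.

R = 1/24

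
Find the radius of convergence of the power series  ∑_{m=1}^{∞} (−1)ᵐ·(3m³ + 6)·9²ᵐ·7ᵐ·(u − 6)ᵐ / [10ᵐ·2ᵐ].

R = 20/567

Ratio test: |a_{m+1}/a_m| = [(3(m+1)³ + 6)/(3m³ + 6)] · 81·7/(10·2) → 567/20 as m → ∞.
Thus R = 1/(567/20) = 20/567.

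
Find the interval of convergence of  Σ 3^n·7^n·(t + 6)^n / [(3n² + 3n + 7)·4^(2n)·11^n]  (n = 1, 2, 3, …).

Apply the ratio test: |a_{n+1}| / |a_n| = [(3n² + 3n + 7)/(3(n+1)² + 3(n+1) + 7)] · 3·7/(16·11), which tends to 21/176 as n → ∞.
Convergence for |t + 6| · 21/176 < 1, i.e. |t + 6| < 176/21. So R = 176/21.
Endpoint t = 50/21: the series is dominated by a constant times Σ 1/n², which converges (p = 2 > 1).
When t = -302/21, absolute convergence follows by limit comparison with Σ 1/n².

[-302/21, 50/21]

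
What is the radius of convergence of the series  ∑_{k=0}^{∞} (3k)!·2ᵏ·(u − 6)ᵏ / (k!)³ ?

Apply the ratio test: |a_{k+1}| / |a_k| = (3k+1)·(3k+2)·(3k+3)/(k+1)³ · 2, which tends to 54 as k → ∞.
Convergence for |u − 6| · 54 < 1, i.e. |u − 6| < 1/54. So R = 1/54.

R = 1/54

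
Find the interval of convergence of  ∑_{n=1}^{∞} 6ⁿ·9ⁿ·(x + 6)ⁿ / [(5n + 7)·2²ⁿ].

[-164/27, -160/27)

Ratio test: |a_{n+1}/a_n| = [(5n + 7)/(5(n+1) + 7)] · 6·9/4 → 27/2 as n → ∞.
The series converges when 27/2 · |x + 6| < 1, giving R = 2/27.
At x = -160/27: comparison with the harmonic series Σ 1/n shows the series diverges.
Endpoint x = -164/27: an alternating series whose terms decrease to 0 in absolute value, so it converges by the Leibniz criterion.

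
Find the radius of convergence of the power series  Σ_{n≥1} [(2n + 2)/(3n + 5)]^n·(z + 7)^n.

Root test: |a_n|^(1/n) = (2n + 2)/(3n + 5) → 2/3.
The series converges when 2/3 · |z + 7| < 1, giving R = 3/2.

R = 3/2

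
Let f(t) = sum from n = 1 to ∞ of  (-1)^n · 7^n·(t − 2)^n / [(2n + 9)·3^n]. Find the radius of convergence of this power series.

R = 3/7

Ratio test: |a_{n+1}/a_n| = [(2n + 9)/(2(n+1) + 9)] · 7/3 → 7/3 as n → ∞.
The series converges when 7/3 · |t − 2| < 1, giving R = 3/7.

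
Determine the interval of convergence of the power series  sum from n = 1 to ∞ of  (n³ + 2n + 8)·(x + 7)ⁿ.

The ratio of consecutive coefficients is ((n+1)³ + 2(n+1) + 8)/(n³ + 2n + 8) → 1.
So the series converges when |x + 7| < 1 and diverges when |x + 7| > 1; R = 1.
When x = -6, the terms have absolute value of order n³, which does not tend to 0, so the series diverges by the divergence test.
When x = -8, the n-th term does not approach 0; divergence by the term test.

(-8, -6)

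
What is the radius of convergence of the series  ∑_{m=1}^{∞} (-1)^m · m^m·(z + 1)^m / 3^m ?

R = 0

By the Cauchy root test, |a_m|^(1/m) = m/3 → ∞.
Since the m-th root of |a_m| is unbounded, the series converges only at z = -1; R = 0.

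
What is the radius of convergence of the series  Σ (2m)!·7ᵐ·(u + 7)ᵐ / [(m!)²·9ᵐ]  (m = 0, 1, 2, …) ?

R = 9/28

By the ratio test, |a_{m+1}/a_m| = (2m+1)·(2m+2)/(m+1)² · 7/9 → 28/9.
Thus R = 1/(28/9) = 9/28.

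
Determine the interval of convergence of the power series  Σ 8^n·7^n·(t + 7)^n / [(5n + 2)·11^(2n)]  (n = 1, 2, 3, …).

The ratio of consecutive coefficients is [(5n + 2)/(5(n+1) + 2)] · 8·7/121 → 56/121.
Convergence for |t + 7| · 56/121 < 1, i.e. |t + 7| < 121/56. So R = 121/56.
Check t = -271/56: the terms are asymptotic to a nonzero constant times 1/n, so the series diverges by limit comparison with Σ 1/n.
At t = -513/56: convergence follows from the alternating series test (terms decrease monotonically to 0).

[-513/56, -271/56)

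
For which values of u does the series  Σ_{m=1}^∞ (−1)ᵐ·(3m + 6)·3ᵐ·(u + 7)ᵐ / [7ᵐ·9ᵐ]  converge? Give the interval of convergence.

Ratio test: |a_{m+1}/a_m| = [(3(m+1) + 6)/(3m + 6)] · 3/(7·9) → 1/21 as m → ∞.
Hence the series converges for |u + 7| < 1/(1/21) = 21, so the radius of convergence is 21.
Check u = 14: the terms do not tend to 0, so the series diverges.
Check u = -28: the m-th term does not approach 0; divergence by the term test.

(-28, 14)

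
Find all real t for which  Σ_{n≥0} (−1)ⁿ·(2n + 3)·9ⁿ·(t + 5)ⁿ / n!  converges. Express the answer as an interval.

(−∞, ∞)

The ratio of consecutive coefficients is (2(n+1) + 3)/(2n + 3) · 9 · 1/(n+1) → 0.
The limit is 0, so the series converges for all t; R = ∞.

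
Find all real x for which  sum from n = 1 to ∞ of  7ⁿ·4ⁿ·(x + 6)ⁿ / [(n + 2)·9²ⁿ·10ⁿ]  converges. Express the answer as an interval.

[-489/14, 321/14)

Apply the ratio test: |a_{n+1}| / |a_n| = [(n + 2)/((n+1) + 2)] · 7·4/(81·10), which tends to 14/405 as n → ∞.
Hence the series converges for |x + 6| < 1/(14/405) = 405/14, so the radius of convergence is 405/14.
When x = 321/14, the terms are asymptotic to a nonzero constant times 1/n, so the series diverges by limit comparison with Σ 1/n.
At x = -489/14: an alternating series whose terms decrease to 0 in absolute value, so it converges by the Leibniz criterion.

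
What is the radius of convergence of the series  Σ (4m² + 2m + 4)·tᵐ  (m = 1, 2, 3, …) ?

R = 1

By the ratio test, |a_{m+1}/a_m| = (4(m+1)² + 2(m+1) + 4)/(4m² + 2m + 4) → 1.
Convergence for |t| < 1, so R = 1.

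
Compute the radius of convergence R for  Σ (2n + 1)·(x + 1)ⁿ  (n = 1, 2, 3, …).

R = 1

By the ratio test, |a_{n+1}/a_n| = (2(n+1) + 1)/(2n + 1) → 1.
Hence R = 1.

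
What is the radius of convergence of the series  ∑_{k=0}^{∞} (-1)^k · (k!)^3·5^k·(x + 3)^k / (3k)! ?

By the ratio test, |a_{k+1}/a_k| = (k+1)³/[(3k+1)·(3k+2)·(3k+3)] · 5 → 5/27.
The series converges when 5/27 · |x + 3| < 1, giving R = 27/5.

R = 27/5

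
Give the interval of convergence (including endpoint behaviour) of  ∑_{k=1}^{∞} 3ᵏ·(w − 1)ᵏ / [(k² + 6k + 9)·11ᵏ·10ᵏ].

[-107/3, 113/3]

Ratio test: |a_{k+1}/a_k| = [(k² + 6k + 9)/((k+1)² + 6(k+1) + 9)] · 3/(11·10) → 3/110 as k → ∞.
The series converges when 3/110 · |w − 1| < 1, giving R = 110/3.
At w = 113/3: absolute convergence follows by limit comparison with Σ 1/k².
When w = -107/3, the series is dominated by a constant times Σ 1/k², which converges (p = 2 > 1).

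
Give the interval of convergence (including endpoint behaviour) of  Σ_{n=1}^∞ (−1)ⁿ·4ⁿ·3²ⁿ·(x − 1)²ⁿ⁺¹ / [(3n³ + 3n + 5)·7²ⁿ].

[-1/6, 13/6]

Ratio test: |a_{n+1}/a_n| = [(3n³ + 3n + 5)/(3(n+1)³ + 3(n+1) + 5)] · 4·9/49 → 36/49 as n → ∞.
Writing y = (x − 1)², the series in y has radius 49/36, so |x − 1| < √(49/36) = 7/6 and R = 7/6.
When x = 13/6, absolute convergence follows by limit comparison with Σ 1/n³.
Check x = -1/6: the series is dominated by a constant times Σ 1/n³, which converges (p = 3 > 1).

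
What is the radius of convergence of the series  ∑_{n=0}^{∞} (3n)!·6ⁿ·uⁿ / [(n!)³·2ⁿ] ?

The ratio of consecutive coefficients is (3n+1)·(3n+2)·(3n+3)/(n+1)³ · 6/2 → 81.
Thus R = 1/(81) = 1/81.

R = 1/81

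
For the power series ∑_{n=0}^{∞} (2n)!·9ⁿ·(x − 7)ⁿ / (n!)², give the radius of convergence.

The ratio of consecutive coefficients is (2n+1)·(2n+2)/(n+1)² · 9 → 36.
The series converges when 36 · |x − 7| < 1, giving R = 1/36.

R = 1/36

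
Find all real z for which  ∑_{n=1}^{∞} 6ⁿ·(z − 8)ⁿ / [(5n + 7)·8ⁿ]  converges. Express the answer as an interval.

[20/3, 28/3)

The ratio of consecutive coefficients is [(5n + 7)/(5(n+1) + 7)] · 6/8 → 3/4.
Hence the series converges for |z − 8| < 1/(3/4) = 4/3, so the radius of convergence is 4/3.
At z = 28/3: the terms behave like c/n; limit comparison with the harmonic series gives divergence.
Endpoint z = 20/3: convergence follows from the alternating series test (terms decrease monotonically to 0).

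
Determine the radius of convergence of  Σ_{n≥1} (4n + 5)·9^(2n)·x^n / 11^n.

R = 11/81

The ratio of consecutive coefficients is [(4(n+1) + 5)/(4n + 5)] · 81/11 → 81/11.
Hence the series converges for |x| < 1/(81/11) = 11/81, so the radius of convergence is 11/81.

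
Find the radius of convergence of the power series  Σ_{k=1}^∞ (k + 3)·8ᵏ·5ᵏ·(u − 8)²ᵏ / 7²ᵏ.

R = 7√10/20

By the ratio test, |a_{k+1}/a_k| = [((k+1) + 3)/(k + 3)] · 8·5/49 → 40/49.
Writing y = (u − 8)², the series in y has radius 49/40, so |u − 8| < √(49/40) and R = 7√10/20.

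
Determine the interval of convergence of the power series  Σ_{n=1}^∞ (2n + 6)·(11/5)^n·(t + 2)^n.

(-27/11, -17/11)

The ratio of consecutive coefficients is [(2(n+1) + 6)/(2n + 6)] · 11/5 → 11/5.
Thus R = 1/(11/5) = 5/11.
Endpoint t = -17/11: the terms do not tend to 0, so the series diverges.
At t = -27/11: the terms have absolute value of order n, which does not tend to 0, so the series diverges by the divergence test.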